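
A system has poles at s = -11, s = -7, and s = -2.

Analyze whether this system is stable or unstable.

All poles are in the left half-plane. System is stable.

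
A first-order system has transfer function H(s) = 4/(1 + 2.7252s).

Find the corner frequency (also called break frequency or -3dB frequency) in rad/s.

Corner frequency = 1/τ = 1/2.7252 = 0.367 rad/s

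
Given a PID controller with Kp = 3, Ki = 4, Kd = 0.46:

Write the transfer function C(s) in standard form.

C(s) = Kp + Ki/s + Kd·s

Substituting values: C(s) = 3 + 4/s + 0.46s = (0.46s² + 3s + 4)/s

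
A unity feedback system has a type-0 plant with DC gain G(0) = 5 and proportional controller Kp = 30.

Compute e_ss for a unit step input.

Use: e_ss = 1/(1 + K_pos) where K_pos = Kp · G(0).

K_pos = Kp · G(0) = 30 × 5 = 150. e_ss = 1/(1 + 150) = 0.0066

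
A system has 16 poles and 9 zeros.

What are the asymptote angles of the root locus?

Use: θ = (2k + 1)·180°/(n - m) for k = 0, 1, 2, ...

n - m = 16 - 9 = 7. Angles: θk = (2k + 1)·180°/7 = 25.71°, 77.14°, 128.57°, 180°, 231.43°, 282.86°, 334.29°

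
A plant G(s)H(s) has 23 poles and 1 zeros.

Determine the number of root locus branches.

Root locus has n branches where n = number of poles = 23.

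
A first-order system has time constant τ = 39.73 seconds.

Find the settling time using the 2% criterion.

For first-order system, 2% settling time ≈ 4τ = 4 × 39.73 = 158.92 s.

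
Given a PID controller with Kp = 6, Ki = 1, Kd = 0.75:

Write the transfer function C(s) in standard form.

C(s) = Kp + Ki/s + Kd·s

Substituting values: C(s) = 6 + 1/s + 0.75s = (0.75s² + 6s + 1)/s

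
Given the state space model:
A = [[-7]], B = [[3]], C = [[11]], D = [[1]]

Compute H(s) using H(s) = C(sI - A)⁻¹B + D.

(sI - A)⁻¹ = 1/(s + 7). H(s) = 11×3/(s + 7) + 1 = (s + 40)/(s + 7).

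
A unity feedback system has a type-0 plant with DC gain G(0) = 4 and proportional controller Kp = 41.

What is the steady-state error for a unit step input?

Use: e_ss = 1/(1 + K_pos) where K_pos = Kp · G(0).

K_pos = Kp · G(0) = 41 × 4 = 164. e_ss = 1/(1 + 164) = 0.0061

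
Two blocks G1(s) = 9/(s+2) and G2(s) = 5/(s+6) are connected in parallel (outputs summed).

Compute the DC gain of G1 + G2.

Parallel: G_eq = G1 + G2. DC gain = G1(0) + G2(0) = 9/2 + 5/6 = 4.5 + 0.8333 = 5.3333.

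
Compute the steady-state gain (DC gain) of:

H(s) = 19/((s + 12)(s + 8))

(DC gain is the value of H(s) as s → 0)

DC gain = H(0) = 19/(12 × 8) = 19/96 = 0.1979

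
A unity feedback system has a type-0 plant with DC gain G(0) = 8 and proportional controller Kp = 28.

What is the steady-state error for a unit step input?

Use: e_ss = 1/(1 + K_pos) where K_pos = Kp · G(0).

K_pos = Kp · G(0) = 28 × 8 = 224. e_ss = 1/(1 + 224) = 0.0044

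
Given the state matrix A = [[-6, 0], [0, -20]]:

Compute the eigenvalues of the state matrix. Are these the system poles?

For diagonal matrix, eigenvalues are diagonal entries: λ₁ = -6, λ₂ = -20. Eigenvalues of A = system poles.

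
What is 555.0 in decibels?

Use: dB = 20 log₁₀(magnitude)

dB = 20 log₁₀(555.0) = 54.9 dB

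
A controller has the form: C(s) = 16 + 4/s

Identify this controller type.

This is a Proportional-Integral (PI) controller.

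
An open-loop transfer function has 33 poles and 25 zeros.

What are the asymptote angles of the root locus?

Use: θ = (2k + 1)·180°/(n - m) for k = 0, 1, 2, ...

n - m = 33 - 25 = 8. Angles: θk = (2k + 1)·180°/8 = 22.5°, 67.5°, 112.5°, 157.5°, 202.5°, 247.5°, 292.5°, 337.5°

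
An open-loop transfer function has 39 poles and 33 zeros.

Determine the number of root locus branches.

Root locus has n branches where n = number of poles = 39.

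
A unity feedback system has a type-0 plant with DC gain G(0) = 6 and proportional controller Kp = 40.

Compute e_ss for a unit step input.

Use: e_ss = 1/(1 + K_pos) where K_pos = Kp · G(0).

K_pos = Kp · G(0) = 40 × 6 = 240. e_ss = 1/(1 + 240) = 0.0041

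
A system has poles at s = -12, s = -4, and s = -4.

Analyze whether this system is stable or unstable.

All poles are in the left half-plane. System is stable.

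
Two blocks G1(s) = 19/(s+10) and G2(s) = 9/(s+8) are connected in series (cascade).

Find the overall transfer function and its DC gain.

Series: multiply transfer functions. G_eq = 19/(s+10) × 9/(s+8) = 171/((s+10)(s+8)). DC gain = 171/(10×8) = 2.1375.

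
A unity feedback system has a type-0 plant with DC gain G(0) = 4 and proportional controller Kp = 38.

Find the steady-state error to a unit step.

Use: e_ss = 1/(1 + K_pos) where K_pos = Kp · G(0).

K_pos = Kp · G(0) = 38 × 4 = 152. e_ss = 1/(1 + 152) = 0.0065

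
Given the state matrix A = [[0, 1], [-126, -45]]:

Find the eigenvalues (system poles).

det(A - λI) = λ² - (-45)λ + 126 = (λ - (-3))(λ - (-42)). Eigenvalues: -3, -42.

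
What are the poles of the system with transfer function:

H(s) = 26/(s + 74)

Pole is where denominator = 0: s + 74 = 0, so s = -74.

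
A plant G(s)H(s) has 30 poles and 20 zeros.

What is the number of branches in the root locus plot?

Root locus has n branches where n = number of poles = 30.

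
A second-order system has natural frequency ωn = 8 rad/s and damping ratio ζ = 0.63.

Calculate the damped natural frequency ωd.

ωd = ωn√(1 - ζ²) = 8√(1 - 0.63²) = 6.21 rad/s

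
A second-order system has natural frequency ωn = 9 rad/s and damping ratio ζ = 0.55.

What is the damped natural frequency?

ωd = ωn√(1 - ζ²) = 9√(1 - 0.55²) = 7.52 rad/s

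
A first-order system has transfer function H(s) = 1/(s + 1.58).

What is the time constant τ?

For H(s) = 1/(s + 1/τ), the pole is at -1/τ = -1.58, so τ = 1/1.58 = 0.6329 s.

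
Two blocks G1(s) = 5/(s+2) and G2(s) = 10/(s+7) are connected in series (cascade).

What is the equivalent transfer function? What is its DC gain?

Series: multiply transfer functions. G_eq = 5/(s+2) × 10/(s+7) = 50/((s+2)(s+7)). DC gain = 50/(2×7) = 3.5714.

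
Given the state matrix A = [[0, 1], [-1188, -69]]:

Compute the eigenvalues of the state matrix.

det(A - λI) = λ² - (-69)λ + 1188 = (λ - (-33))(λ - (-36)). Eigenvalues: -33, -36.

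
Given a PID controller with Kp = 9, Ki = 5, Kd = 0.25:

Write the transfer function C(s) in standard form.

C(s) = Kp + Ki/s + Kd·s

Substituting values: C(s) = 9 + 5/s + 0.25s = (0.25s² + 9s + 5)/s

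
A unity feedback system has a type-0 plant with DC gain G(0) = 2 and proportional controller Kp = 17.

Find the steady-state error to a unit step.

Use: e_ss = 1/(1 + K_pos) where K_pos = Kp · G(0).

K_pos = Kp · G(0) = 17 × 2 = 34. e_ss = 1/(1 + 34) = 0.0286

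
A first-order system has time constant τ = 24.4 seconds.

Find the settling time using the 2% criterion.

For first-order system, 2% settling time ≈ 4τ = 4 × 24.4 = 97.6 s.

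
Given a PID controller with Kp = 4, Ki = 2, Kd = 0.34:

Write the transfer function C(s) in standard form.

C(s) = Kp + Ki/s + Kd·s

Substituting values: C(s) = 4 + 2/s + 0.34s = (0.34s² + 4s + 2)/s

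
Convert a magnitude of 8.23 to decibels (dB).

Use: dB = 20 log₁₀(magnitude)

dB = 20 log₁₀(8.23) = 18.3 dB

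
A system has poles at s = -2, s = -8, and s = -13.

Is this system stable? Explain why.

All poles are in the left half-plane. System is stable.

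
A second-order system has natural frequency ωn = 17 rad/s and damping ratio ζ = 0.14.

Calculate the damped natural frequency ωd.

ωd = ωn√(1 - ζ²) = 17√(1 - 0.14²) = 16.83 rad/s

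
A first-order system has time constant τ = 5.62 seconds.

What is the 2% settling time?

For first-order system, 2% settling time ≈ 4τ = 4 × 5.62 = 22.48 s.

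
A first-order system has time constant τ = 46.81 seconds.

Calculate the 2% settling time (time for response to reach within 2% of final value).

For first-order system, 2% settling time ≈ 4τ = 4 × 46.81 = 187.24 s.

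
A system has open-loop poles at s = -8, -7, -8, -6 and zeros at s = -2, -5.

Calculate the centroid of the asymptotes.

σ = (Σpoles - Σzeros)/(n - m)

σ = (Σpoles - Σzeros)/(n - m) = (-29 - (-7))/(4 - 2) = -22/2 = -11.0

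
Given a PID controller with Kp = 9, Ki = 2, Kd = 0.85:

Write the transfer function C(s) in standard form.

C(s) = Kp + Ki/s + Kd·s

Substituting values: C(s) = 9 + 2/s + 0.85s = (0.85s² + 9s + 2)/s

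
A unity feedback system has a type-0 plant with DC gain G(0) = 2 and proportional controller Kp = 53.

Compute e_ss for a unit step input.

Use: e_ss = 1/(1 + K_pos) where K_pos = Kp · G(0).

K_pos = Kp · G(0) = 53 × 2 = 106. e_ss = 1/(1 + 106) = 0.0093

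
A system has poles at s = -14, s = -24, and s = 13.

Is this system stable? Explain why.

Pole(s) at s = 13 are not in the left half-plane. System is unstable.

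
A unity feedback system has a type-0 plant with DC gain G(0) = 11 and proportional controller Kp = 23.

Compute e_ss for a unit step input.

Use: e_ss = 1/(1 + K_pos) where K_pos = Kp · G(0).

K_pos = Kp · G(0) = 23 × 11 = 253. e_ss = 1/(1 + 253) = 0.0039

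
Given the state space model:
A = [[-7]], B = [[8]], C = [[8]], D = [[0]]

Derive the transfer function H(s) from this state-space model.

(sI - A)⁻¹ = 1/(s + 7). H(s) = 8 × 8/(s + 7) + 0 = 64/(s + 7).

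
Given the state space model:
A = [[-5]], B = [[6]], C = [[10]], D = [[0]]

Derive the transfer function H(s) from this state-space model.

(sI - A)⁻¹ = 1/(s + 5). H(s) = 10 × 6/(s + 5) + 0 = 60/(s + 5).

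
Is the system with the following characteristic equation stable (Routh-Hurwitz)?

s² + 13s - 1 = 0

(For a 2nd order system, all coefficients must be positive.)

Coefficients: 1, 13, -1. c=-1 not positive, so system is unstable.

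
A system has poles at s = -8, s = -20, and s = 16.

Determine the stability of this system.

Pole(s) at s = 16 are not in the left half-plane. System is unstable.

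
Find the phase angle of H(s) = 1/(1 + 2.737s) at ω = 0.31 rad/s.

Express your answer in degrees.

Phase = -arctan(ωτ) = -arctan(0.31 × 2.737) = -40.3°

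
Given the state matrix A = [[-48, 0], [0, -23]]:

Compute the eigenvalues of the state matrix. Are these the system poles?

For diagonal matrix, eigenvalues are diagonal entries: λ₁ = -48, λ₂ = -23. Eigenvalues of A = system poles.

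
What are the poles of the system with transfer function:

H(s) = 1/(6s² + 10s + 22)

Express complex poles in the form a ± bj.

Discriminant = 10² - 4×6×22 = 100 - 528 = -428 < 0, so the poles are a complex conjugate pair s = (-10 ± j√428)/(2×6). Real part = -10/(2×6) = -10/12 ≈ -0.8333; imaginary part = ±√428/(2×6) ≈ 1.7240. Poles: s = -0.8333 ± 1.7240j.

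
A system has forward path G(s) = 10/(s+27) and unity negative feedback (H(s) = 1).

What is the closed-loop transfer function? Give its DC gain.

T(s) = G/(1+GH) = [10/(s+27)] / [1 + 10/(s+27)] = 10/(s+27+10) = 10/(s+37). DC gain = 10/37 = 0.2703.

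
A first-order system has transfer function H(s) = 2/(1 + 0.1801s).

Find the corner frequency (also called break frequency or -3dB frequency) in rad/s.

Corner frequency = 1/τ = 1/0.1801 = 5.552 rad/s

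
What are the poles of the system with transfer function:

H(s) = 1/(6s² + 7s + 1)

Discriminant = 7² - 4×6×1 = 49 - 24 = 25 > 0, so two distinct real poles. Using quadratic formula: s = (-7 ± √25)/(2×6) = (-7 ± √25)/12, with √25 = 5. s₁ = -2/12 ≈ -0.1667, s₂ = -12/12 = -1. Poles: s₁ = -0.1667, s₂ = -1.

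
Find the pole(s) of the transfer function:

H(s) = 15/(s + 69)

Pole is where denominator = 0: s + 69 = 0, so s = -69.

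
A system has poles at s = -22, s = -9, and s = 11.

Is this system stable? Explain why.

Pole(s) at s = 11 are not in the left half-plane. System is unstable.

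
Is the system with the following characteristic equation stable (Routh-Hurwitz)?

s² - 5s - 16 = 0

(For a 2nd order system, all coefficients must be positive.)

Coefficients: 1, -5, -16. b=-5, c=-16 not positive, so system is unstable.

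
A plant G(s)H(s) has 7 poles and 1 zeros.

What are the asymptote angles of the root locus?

n - m = 7 - 1 = 6. Angles: θk = (2k + 1)·180°/6 = 30°, 90°, 150°, 210°, 270°, 330°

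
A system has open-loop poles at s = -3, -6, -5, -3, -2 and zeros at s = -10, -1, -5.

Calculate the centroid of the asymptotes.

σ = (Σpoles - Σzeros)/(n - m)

σ = (Σpoles - Σzeros)/(n - m) = (-19 - (-16))/(5 - 3) = -3/2 = -1.5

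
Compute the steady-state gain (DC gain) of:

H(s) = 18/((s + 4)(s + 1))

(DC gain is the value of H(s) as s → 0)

DC gain = H(0) = 18/(4 × 1) = 18/4 = 4.5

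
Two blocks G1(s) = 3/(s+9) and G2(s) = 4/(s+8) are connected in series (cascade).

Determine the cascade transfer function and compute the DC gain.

Series: multiply transfer functions. G_eq = 3/(s+9) × 4/(s+8) = 12/((s+9)(s+8)). DC gain = 12/(9×8) = 0.1667.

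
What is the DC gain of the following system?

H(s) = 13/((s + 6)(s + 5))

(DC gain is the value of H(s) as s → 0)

DC gain = H(0) = 13/(6 × 5) = 13/30 = 0.4333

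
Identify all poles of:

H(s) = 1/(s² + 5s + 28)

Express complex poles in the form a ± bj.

Discriminant = 5² - 4×1×28 = 25 - 112 = -87 < 0, so the poles are a complex conjugate pair s = (-5 ± j√87)/(2×1). Real part = -5/(2×1) = -5/2 = -2.5; imaginary part = ±√87/(2×1) ≈ 4.6637. Poles: s = -2.5 ± 4.6637j.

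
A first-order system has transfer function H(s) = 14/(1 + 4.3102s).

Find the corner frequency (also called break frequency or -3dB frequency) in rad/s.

Corner frequency = 1/τ = 1/4.3102 = 0.232 rad/s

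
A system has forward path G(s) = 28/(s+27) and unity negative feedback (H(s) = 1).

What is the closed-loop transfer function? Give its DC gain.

T(s) = G/(1+GH) = [28/(s+27)] / [1 + 28/(s+27)] = 28/(s+27+28) = 28/(s+55). DC gain = 28/55 = 0.5091.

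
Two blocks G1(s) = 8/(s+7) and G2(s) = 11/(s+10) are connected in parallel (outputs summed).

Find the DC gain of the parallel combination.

Parallel: G_eq = G1 + G2. DC gain = G1(0) + G2(0) = 8/7 + 11/10 = 1.1429 + 1.1 = 2.2429.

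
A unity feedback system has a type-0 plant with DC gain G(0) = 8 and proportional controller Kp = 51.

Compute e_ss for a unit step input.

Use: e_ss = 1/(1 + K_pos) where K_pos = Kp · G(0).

K_pos = Kp · G(0) = 51 × 8 = 408. e_ss = 1/(1 + 408) = 0.0024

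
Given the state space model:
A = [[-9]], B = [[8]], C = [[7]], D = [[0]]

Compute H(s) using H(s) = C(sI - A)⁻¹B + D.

(sI - A)⁻¹ = 1/(s + 9). H(s) = 7 × 8/(s + 9) + 0 = 56/(s + 9).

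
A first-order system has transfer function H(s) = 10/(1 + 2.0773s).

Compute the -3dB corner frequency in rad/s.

Corner frequency = 1/τ = 1/2.0773 = 0.481 rad/s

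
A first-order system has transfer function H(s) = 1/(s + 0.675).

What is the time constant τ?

For H(s) = 1/(s + 1/τ), the pole is at -1/τ = -0.675, so τ = 1/0.675 = 1.4815 s.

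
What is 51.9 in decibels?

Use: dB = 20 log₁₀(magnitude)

dB = 20 log₁₀(51.9) = 34.3 dB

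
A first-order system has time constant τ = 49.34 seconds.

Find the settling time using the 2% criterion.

For first-order system, 2% settling time ≈ 4τ = 4 × 49.34 = 197.36 s.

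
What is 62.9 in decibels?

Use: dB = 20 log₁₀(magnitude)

dB = 20 log₁₀(62.9) = 36.0 dB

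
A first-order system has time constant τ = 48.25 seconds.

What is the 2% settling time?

For first-order system, 2% settling time ≈ 4τ = 4 × 48.25 = 193.0 s.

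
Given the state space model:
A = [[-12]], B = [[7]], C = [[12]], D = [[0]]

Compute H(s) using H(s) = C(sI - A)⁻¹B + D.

(sI - A)⁻¹ = 1/(s + 12). H(s) = 12 × 7/(s + 12) + 0 = 84/(s + 12).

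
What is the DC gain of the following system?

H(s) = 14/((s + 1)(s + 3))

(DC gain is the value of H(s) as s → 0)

DC gain = H(0) = 14/(1 × 3) = 14/3 = 4.6667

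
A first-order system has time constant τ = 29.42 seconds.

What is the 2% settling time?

For first-order system, 2% settling time ≈ 4τ = 4 × 29.42 = 117.68 s.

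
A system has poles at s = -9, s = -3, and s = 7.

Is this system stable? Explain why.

Pole(s) at s = 7 are not in the left half-plane. System is unstable.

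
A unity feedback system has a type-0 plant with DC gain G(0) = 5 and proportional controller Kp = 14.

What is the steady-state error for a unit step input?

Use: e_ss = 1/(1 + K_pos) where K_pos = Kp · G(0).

K_pos = Kp · G(0) = 14 × 5 = 70. e_ss = 1/(1 + 70) = 0.0141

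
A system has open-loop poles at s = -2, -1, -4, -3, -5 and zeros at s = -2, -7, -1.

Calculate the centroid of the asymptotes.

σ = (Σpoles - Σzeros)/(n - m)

σ = (Σpoles - Σzeros)/(n - m) = (-15 - (-10))/(5 - 3) = -5/2 = -2.5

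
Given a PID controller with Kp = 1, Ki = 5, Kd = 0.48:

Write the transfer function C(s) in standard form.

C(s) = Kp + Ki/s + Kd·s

Substituting values: C(s) = 1 + 5/s + 0.48s = (0.48s² + s + 5)/s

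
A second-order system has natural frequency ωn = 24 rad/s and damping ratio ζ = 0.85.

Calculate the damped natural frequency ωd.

ωd = ωn√(1 - ζ²) = 24√(1 - 0.85²) = 12.64 rad/s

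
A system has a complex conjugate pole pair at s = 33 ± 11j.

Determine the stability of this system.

Real part of poles is 33 (> 0, right half-plane). Unstable.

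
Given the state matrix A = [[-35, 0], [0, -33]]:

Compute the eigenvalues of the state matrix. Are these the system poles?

For diagonal matrix, eigenvalues are diagonal entries: λ₁ = -35, λ₂ = -33. Eigenvalues of A = system poles.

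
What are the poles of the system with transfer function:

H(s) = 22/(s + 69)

Pole is where denominator = 0: s + 69 = 0, so s = -69.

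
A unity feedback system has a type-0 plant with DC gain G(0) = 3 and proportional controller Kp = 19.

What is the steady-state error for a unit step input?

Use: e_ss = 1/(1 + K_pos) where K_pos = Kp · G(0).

K_pos = Kp · G(0) = 19 × 3 = 57. e_ss = 1/(1 + 57) = 0.0172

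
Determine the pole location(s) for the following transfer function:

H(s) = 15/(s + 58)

Pole is where denominator = 0: s + 58 = 0, so s = -58.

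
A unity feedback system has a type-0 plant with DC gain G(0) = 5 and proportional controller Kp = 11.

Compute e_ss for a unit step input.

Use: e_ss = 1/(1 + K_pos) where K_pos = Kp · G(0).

K_pos = Kp · G(0) = 11 × 5 = 55. e_ss = 1/(1 + 55) = 0.0179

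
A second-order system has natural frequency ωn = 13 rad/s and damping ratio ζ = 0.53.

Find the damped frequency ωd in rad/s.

ωd = ωn√(1 - ζ²) = 13√(1 - 0.53²) = 11.02 rad/s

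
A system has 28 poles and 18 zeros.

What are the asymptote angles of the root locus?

n - m = 28 - 18 = 10. Angles: θk = (2k + 1)·180°/10 = 18°, 54°, 90°, 126°, 162°, 198°, 234°, 270°, 306°, 342°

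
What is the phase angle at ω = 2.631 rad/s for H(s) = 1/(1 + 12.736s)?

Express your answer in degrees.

Phase = -arctan(ωτ) = -arctan(2.631 × 12.736) = -88.3°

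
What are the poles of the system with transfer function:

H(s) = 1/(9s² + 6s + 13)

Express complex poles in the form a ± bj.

Discriminant = 6² - 4×9×13 = 36 - 468 = -432 < 0, so the poles are a complex conjugate pair s = (-6 ± j√432)/(2×9). Real part = -6/(2×9) = -6/18 ≈ -0.3333; imaginary part = ±√432/(2×9) ≈ 1.1547. Poles: s = -0.3333 ± 1.1547j.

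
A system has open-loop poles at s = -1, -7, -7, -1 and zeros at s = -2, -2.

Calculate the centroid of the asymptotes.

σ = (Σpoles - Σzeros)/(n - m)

σ = (Σpoles - Σzeros)/(n - m) = (-16 - (-4))/(4 - 2) = -12/2 = -6.0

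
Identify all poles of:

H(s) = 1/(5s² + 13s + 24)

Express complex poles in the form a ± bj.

Discriminant = 13² - 4×5×24 = 169 - 480 = -311 < 0, so the poles are a complex conjugate pair s = (-13 ± j√311)/(2×5). Real part = -13/(2×5) = -13/10 = -1.3; imaginary part = ±√311/(2×5) ≈ 1.7635. Poles: s = -1.3 ± 1.7635j.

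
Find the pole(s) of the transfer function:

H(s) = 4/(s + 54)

Pole is where denominator = 0: s + 54 = 0, so s = -54.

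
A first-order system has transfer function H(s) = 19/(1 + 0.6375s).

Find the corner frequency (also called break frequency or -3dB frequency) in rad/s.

Corner frequency = 1/τ = 1/0.6375 = 1.569 rad/s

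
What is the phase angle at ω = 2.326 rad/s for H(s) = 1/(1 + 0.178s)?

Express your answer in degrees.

Phase = -arctan(ωτ) = -arctan(2.326 × 0.178) = -22.5°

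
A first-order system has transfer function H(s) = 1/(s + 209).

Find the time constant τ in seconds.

For H(s) = 1/(s + 1/τ), the pole is at -1/τ = -209, so τ = 1/209 = 0.0048 s.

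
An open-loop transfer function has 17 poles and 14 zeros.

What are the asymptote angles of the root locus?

n - m = 17 - 14 = 3. Angles: θk = (2k + 1)·180°/3 = 60°, 180°, 300°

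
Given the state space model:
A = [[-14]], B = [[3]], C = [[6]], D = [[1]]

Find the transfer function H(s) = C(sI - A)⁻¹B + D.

(sI - A)⁻¹ = 1/(s + 14). H(s) = 6×3/(s + 14) + 1 = (s + 32)/(s + 14).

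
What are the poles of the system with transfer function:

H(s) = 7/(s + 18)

Pole is where denominator = 0: s + 18 = 0, so s = -18.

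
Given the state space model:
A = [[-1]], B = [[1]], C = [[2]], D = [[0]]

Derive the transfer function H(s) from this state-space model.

(sI - A)⁻¹ = 1/(s + 1). H(s) = 2 × 1/(s + 1) + 0 = 2/(s + 1).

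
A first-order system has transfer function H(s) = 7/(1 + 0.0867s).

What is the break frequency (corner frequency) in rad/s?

Corner frequency = 1/τ = 1/0.0867 = 11.534 rad/s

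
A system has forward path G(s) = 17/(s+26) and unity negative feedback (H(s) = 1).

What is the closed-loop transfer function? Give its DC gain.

T(s) = G/(1+GH) = [17/(s+26)] / [1 + 17/(s+26)] = 17/(s+26+17) = 17/(s+43). DC gain = 17/43 = 0.3953.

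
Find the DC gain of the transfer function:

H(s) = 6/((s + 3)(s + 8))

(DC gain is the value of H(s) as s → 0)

DC gain = H(0) = 6/(3 × 8) = 6/24 = 0.25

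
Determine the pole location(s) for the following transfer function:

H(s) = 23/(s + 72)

Pole is where denominator = 0: s + 72 = 0, so s = -72.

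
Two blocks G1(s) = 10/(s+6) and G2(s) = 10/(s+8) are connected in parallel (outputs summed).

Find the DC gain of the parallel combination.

Parallel: G_eq = G1 + G2. DC gain = G1(0) + G2(0) = 10/6 + 10/8 = 1.6667 + 1.25 = 2.9167.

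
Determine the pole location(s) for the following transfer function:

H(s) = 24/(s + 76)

Pole is where denominator = 0: s + 76 = 0, so s = -76.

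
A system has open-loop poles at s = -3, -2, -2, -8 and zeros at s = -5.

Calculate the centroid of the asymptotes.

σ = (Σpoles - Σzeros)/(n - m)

σ = (Σpoles - Σzeros)/(n - m) = (-15 - (-5))/(4 - 1) = -10/3 = -3.33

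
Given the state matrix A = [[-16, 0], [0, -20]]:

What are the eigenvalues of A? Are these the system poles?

For diagonal matrix, eigenvalues are diagonal entries: λ₁ = -16, λ₂ = -20. Eigenvalues of A = system poles.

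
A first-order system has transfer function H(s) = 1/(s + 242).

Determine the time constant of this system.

For H(s) = 1/(s + 1/τ), the pole is at -1/τ = -242, so τ = 1/242 = 0.0041 s.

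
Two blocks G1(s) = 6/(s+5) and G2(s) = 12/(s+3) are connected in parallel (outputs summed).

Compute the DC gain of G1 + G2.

Parallel: G_eq = G1 + G2. DC gain = G1(0) + G2(0) = 6/5 + 12/3 = 1.2 + 4 = 5.2.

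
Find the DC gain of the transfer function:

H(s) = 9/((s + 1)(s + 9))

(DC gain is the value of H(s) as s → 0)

DC gain = H(0) = 9/(1 × 9) = 9/9 = 1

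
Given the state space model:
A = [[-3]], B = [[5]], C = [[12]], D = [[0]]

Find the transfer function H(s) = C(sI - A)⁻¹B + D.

(sI - A)⁻¹ = 1/(s + 3). H(s) = 12 × 5/(s + 3) + 0 = 60/(s + 3).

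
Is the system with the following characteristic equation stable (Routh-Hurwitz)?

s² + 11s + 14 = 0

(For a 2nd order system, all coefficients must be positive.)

Coefficients: 1, 11, 14. All positive, so system is stable.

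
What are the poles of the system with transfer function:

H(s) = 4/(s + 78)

Pole is where denominator = 0: s + 78 = 0, so s = -78.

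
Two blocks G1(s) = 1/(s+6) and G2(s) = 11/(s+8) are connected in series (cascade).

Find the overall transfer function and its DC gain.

Series: multiply transfer functions. G_eq = 1/(s+6) × 11/(s+8) = 11/((s+6)(s+8)). DC gain = 11/(6×8) = 0.2292.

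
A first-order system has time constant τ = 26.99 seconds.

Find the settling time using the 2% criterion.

For first-order system, 2% settling time ≈ 4τ = 4 × 26.99 = 107.96 s.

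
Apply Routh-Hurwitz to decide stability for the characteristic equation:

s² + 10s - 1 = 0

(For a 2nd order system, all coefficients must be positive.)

Coefficients: 1, 10, -1. c=-1 not positive, so system is unstable.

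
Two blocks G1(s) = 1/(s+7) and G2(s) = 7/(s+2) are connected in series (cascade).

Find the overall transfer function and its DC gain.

Series: multiply transfer functions. G_eq = 1/(s+7) × 7/(s+2) = 7/((s+7)(s+2)). DC gain = 7/(7×2) = 0.5.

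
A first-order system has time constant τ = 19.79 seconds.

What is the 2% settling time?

For first-order system, 2% settling time ≈ 4τ = 4 × 19.79 = 79.16 s.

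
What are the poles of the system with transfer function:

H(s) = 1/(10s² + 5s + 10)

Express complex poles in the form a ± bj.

Discriminant = 5² - 4×10×10 = 25 - 400 = -375 < 0, so the poles are a complex conjugate pair s = (-5 ± j√375)/(2×10). Real part = -5/(2×10) = -5/20 = -0.25; imaginary part = ±√375/(2×10) ≈ 0.9682. Poles: s = -0.25 ± 0.9682j.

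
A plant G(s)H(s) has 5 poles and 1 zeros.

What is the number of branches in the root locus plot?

Root locus has n branches where n = number of poles = 5.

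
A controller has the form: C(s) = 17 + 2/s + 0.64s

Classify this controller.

This is a Proportional-Integral-Derivative (PID) controller.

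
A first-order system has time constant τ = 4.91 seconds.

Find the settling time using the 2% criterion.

For first-order system, 2% settling time ≈ 4τ = 4 × 4.91 = 19.64 s.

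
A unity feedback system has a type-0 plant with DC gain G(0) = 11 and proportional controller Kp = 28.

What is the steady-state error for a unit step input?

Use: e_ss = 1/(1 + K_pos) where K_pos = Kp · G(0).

K_pos = Kp · G(0) = 28 × 11 = 308. e_ss = 1/(1 + 308) = 0.0032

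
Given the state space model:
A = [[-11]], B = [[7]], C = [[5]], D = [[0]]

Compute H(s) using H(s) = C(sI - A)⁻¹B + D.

(sI - A)⁻¹ = 1/(s + 11). H(s) = 5 × 7/(s + 11) + 0 = 35/(s + 11).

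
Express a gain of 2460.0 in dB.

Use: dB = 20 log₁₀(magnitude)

dB = 20 log₁₀(2460.0) = 67.8 dB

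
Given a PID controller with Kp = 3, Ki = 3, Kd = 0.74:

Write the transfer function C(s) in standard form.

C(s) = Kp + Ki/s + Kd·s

Substituting values: C(s) = 3 + 3/s + 0.74s = (0.74s² + 3s + 3)/s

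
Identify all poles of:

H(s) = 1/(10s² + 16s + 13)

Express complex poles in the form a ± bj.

Discriminant = 16² - 4×10×13 = 256 - 520 = -264 < 0, so the poles are a complex conjugate pair s = (-16 ± j√264)/(2×10). Real part = -16/(2×10) = -16/20 = -0.8; imaginary part = ±√264/(2×10) ≈ 0.8124. Poles: s = -0.8 ± 0.8124j.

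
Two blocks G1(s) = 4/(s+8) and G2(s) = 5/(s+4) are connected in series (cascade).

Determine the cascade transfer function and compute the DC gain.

Series: multiply transfer functions. G_eq = 4/(s+8) × 5/(s+4) = 20/((s+8)(s+4)). DC gain = 20/(8×4) = 0.625.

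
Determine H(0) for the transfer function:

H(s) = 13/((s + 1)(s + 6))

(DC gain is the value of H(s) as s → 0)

DC gain = H(0) = 13/(1 × 6) = 13/6 = 2.1667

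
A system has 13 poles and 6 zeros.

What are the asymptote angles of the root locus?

n - m = 13 - 6 = 7. Angles: θk = (2k + 1)·180°/7 = 25.71°, 77.14°, 128.57°, 180°, 231.43°, 282.86°, 334.29°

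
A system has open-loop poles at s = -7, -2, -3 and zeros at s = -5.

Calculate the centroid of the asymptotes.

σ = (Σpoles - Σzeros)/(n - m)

σ = (Σpoles - Σzeros)/(n - m) = (-12 - (-5))/(3 - 1) = -7/2 = -3.5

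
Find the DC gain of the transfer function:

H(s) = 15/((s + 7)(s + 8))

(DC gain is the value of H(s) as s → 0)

DC gain = H(0) = 15/(7 × 8) = 15/56 = 0.2679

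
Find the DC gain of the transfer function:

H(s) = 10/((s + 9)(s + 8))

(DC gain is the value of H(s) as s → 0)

DC gain = H(0) = 10/(9 × 8) = 10/72 = 0.1389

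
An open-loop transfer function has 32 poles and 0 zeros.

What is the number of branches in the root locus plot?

Root locus has n branches where n = number of poles = 32.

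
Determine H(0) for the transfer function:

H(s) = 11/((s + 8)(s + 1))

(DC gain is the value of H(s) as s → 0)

DC gain = H(0) = 11/(8 × 1) = 11/8 = 1.375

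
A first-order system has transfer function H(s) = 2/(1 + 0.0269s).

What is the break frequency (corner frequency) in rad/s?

Corner frequency = 1/τ = 1/0.0269 = 37.175 rad/s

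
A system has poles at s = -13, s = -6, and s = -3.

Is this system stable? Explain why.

All poles are in the left half-plane. System is stable.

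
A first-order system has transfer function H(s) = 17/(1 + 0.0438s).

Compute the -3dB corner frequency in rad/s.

Corner frequency = 1/τ = 1/0.0438 = 22.831 rad/s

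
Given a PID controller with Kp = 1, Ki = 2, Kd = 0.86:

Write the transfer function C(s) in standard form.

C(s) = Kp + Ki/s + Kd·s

Substituting values: C(s) = 1 + 2/s + 0.86s = (0.86s² + s + 2)/s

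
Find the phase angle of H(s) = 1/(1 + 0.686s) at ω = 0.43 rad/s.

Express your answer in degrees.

Phase = -arctan(ωτ) = -arctan(0.43 × 0.686) = -16.4°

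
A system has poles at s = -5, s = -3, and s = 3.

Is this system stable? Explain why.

Pole(s) at s = 3 are not in the left half-plane. System is unstable.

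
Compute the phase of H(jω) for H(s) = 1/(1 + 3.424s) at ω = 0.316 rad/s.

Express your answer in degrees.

Phase = -arctan(ωτ) = -arctan(0.316 × 3.424) = -47.3°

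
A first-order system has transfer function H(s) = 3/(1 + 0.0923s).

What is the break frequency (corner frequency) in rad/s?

Corner frequency = 1/τ = 1/0.0923 = 10.834 rad/s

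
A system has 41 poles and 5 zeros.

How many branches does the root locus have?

Root locus has n branches where n = number of poles = 41.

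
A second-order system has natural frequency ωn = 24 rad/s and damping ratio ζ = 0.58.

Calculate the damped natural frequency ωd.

ωd = ωn√(1 - ζ²) = 24√(1 - 0.58²) = 19.55 rad/s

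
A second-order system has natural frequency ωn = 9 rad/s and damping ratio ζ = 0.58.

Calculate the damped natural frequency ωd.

ωd = ωn√(1 - ζ²) = 9√(1 - 0.58²) = 7.33 rad/s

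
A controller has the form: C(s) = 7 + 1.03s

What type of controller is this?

This is a Proportional-Derivative (PD) controller.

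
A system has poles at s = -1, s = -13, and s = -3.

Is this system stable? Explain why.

All poles are in the left half-plane. System is stable.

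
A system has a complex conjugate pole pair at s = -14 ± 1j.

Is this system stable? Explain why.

Real part of poles is -14 (< 0, left half-plane). Stable.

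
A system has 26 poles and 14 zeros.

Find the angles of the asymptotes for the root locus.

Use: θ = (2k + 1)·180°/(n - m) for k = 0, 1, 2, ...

n - m = 26 - 14 = 12. Angles: θk = (2k + 1)·180°/12 = 15°, 45°, 75°, 105°, 135°, 165°, 195°, 225°, 255°, 285°, 315°, 345°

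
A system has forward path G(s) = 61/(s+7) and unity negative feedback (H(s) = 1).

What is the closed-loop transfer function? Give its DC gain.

T(s) = G/(1+GH) = [61/(s+7)] / [1 + 61/(s+7)] = 61/(s+7+61) = 61/(s+68). DC gain = 61/68 = 0.8971.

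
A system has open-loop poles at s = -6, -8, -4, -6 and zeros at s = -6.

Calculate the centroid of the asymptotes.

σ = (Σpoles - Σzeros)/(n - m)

σ = (Σpoles - Σzeros)/(n - m) = (-24 - (-6))/(4 - 1) = -18/3 = -6.0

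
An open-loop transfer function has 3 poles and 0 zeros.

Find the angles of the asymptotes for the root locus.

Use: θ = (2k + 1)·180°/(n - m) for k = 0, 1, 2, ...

n - m = 3 - 0 = 3. Angles: θk = (2k + 1)·180°/3 = 60°, 180°, 300°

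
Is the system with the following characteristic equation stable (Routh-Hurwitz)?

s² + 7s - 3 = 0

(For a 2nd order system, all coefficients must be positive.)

Coefficients: 1, 7, -3. c=-3 not positive, so system is unstable.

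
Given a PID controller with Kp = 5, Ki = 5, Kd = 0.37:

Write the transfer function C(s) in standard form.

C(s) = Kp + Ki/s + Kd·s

Substituting values: C(s) = 5 + 5/s + 0.37s = (0.37s² + 5s + 5)/s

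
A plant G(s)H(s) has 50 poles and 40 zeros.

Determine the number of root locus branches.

Root locus has n branches where n = number of poles = 50.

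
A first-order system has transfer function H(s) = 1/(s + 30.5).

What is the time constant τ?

For H(s) = 1/(s + 1/τ), the pole is at -1/τ = -30.5, so τ = 1/30.5 = 0.0328 s.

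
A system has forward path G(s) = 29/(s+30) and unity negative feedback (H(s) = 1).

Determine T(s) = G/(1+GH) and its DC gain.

T(s) = G/(1+GH) = [29/(s+30)] / [1 + 29/(s+30)] = 29/(s+30+29) = 29/(s+59). DC gain = 29/59 = 0.4915.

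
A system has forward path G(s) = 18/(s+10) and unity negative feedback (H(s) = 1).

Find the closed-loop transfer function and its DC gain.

T(s) = G/(1+GH) = [18/(s+10)] / [1 + 18/(s+10)] = 18/(s+10+18) = 18/(s+28). DC gain = 18/28 = 0.6429.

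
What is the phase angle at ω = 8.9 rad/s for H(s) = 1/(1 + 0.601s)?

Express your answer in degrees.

Phase = -arctan(ωτ) = -arctan(8.9 × 0.601) = -79.4°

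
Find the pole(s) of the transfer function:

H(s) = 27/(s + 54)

Pole is where denominator = 0: s + 54 = 0, so s = -54.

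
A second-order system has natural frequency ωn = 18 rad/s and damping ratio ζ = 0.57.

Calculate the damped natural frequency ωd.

ωd = ωn√(1 - ζ²) = 18√(1 - 0.57²) = 14.79 rad/s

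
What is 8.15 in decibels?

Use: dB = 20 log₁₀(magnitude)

dB = 20 log₁₀(8.15) = 18.2 dB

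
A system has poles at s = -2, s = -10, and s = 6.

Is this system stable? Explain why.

Pole(s) at s = 6 are not in the left half-plane. System is unstable.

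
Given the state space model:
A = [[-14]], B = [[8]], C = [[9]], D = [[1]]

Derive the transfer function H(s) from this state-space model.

(sI - A)⁻¹ = 1/(s + 14). H(s) = 9×8/(s + 14) + 1 = (s + 86)/(s + 14).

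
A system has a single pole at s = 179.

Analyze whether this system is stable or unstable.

Pole at s = 179 is in the right half-plane. Unstable.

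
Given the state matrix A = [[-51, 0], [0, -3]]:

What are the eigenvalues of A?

For diagonal matrix, eigenvalues are diagonal entries: λ₁ = -51, λ₂ = -3.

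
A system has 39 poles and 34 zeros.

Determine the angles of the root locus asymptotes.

n - m = 39 - 34 = 5. Angles: θk = (2k + 1)·180°/5 = 36°, 108°, 180°, 252°, 324°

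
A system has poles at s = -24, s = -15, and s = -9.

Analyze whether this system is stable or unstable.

All poles are in the left half-plane. System is stable.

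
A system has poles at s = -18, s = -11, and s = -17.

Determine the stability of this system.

All poles are in the left half-plane. System is stable.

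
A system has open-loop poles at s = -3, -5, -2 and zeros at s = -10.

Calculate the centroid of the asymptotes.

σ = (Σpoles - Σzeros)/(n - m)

σ = (Σpoles - Σzeros)/(n - m) = (-10 - (-10))/(3 - 1) = 0/2 = 0.0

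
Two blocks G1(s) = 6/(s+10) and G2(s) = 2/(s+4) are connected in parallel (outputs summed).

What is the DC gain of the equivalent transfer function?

Parallel: G_eq = G1 + G2. DC gain = G1(0) + G2(0) = 6/10 + 2/4 = 0.6 + 0.5 = 1.1.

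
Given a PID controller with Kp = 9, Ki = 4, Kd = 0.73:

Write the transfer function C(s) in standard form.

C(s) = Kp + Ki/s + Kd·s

Substituting values: C(s) = 9 + 4/s + 0.73s = (0.73s² + 9s + 4)/s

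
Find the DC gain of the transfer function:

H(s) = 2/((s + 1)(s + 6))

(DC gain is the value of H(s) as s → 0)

DC gain = H(0) = 2/(1 × 6) = 2/6 = 0.3333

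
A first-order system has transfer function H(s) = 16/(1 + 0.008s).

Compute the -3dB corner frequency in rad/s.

Corner frequency = 1/τ = 1/0.008 = 125.0 rad/s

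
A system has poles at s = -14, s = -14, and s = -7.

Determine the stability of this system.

All poles are in the left half-plane. System is stable.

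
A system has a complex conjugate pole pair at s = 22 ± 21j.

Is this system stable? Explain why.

Real part of poles is 22 (> 0, right half-plane). Unstable.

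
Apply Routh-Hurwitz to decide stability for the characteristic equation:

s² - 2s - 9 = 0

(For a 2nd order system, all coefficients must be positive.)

Coefficients: 1, -2, -9. b=-2, c=-9 not positive, so system is unstable.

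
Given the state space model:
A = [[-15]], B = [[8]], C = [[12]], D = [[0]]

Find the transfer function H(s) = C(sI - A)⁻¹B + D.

(sI - A)⁻¹ = 1/(s + 15). H(s) = 12 × 8/(s + 15) + 0 = 96/(s + 15).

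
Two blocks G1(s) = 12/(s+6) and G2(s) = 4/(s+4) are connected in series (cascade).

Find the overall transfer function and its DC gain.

Series: multiply transfer functions. G_eq = 12/(s+6) × 4/(s+4) = 48/((s+6)(s+4)). DC gain = 48/(6×4) = 2.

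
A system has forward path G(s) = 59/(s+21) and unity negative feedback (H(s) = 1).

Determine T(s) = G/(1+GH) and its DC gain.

T(s) = G/(1+GH) = [59/(s+21)] / [1 + 59/(s+21)] = 59/(s+21+59) = 59/(s+80). DC gain = 59/80 = 0.7375.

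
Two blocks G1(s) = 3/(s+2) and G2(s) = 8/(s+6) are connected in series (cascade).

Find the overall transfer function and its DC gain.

Series: multiply transfer functions. G_eq = 3/(s+2) × 8/(s+6) = 24/((s+2)(s+6)). DC gain = 24/(2×6) = 2.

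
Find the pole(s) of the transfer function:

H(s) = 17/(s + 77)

Pole is where denominator = 0: s + 77 = 0, so s = -77.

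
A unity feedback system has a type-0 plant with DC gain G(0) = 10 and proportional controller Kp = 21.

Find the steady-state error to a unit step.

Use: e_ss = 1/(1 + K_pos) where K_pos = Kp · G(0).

K_pos = Kp · G(0) = 21 × 10 = 210. e_ss = 1/(1 + 210) = 0.0047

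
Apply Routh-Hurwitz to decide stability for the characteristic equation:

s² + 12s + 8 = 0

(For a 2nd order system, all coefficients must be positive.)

Coefficients: 1, 12, 8. All positive, so system is stable.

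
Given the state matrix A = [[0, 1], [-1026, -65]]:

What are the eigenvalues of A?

det(A - λI) = λ² - (-65)λ + 1026 = (λ - (-38))(λ - (-27)). Eigenvalues: -38, -27.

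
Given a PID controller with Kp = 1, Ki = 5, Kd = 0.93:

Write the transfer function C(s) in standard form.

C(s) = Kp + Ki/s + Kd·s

Substituting values: C(s) = 1 + 5/s + 0.93s = (0.93s² + s + 5)/s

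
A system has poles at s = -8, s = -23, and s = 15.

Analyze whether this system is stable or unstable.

Pole(s) at s = 15 are not in the left half-plane. System is unstable.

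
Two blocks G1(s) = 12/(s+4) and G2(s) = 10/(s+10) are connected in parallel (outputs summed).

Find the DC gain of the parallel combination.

Parallel: G_eq = G1 + G2. DC gain = G1(0) + G2(0) = 12/4 + 10/10 = 3 + 1 = 4.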